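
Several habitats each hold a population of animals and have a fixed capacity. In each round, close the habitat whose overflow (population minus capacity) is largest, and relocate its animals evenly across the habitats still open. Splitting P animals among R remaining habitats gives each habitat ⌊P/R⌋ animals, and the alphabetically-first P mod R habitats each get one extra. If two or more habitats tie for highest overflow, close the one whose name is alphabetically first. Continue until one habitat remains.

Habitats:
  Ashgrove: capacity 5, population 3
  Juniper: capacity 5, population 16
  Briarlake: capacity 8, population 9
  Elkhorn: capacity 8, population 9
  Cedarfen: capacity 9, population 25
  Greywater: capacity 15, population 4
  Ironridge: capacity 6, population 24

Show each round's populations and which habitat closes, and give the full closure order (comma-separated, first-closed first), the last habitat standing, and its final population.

Closure order: Ironridge, Cedarfen, Juniper, Briarlake, Elkhorn, Ashgrove
Last habitat: Greywater with 90 animals

Round 1: Ashgrove=3 Briarlake=9 Cedarfen=25 Elkhorn=9 Greywater=4 Ironridge=24 Juniper=16 → close Ironridge (overflow 18)
  24÷6 = 4 each, +1 to first 0
Round 2: Ashgrove=7 Briarlake=13 Cedarfen=29 Elkhorn=13 Greywater=8 Juniper=20 → close Cedarfen (overflow 20)
  29÷5 = 5 each, +1 to first 4
Round 3: Ashgrove=13 Briarlake=19 Elkhorn=19 Greywater=14 Juniper=25 → close Juniper (overflow 20)
  25÷4 = 6 each, +1 to first 1
Round 4: Ashgrove=20 Briarlake=25 Elkhorn=25 Greywater=20 → close Briarlake (overflow 17)
  25÷3 = 8 each, +1 to first 1
Round 5: Ashgrove=29 Elkhorn=33 Greywater=28 → close Elkhorn (overflow 25)
  33÷2 = 16 each, +1 to first 1
Round 6: Ashgrove=46 Greywater=44 → close Ashgrove (overflow 41)
  46÷1 = 46 each, +1 to first 0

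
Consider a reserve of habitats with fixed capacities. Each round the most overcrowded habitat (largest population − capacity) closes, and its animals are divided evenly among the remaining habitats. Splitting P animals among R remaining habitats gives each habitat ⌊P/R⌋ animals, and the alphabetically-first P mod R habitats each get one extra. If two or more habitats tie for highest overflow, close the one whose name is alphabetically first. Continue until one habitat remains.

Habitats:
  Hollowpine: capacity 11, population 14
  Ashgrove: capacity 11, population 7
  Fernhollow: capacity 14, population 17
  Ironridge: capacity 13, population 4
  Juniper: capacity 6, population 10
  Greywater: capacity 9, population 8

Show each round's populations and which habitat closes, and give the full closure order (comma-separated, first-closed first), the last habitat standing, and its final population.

Closure order: Juniper, Fernhollow, Hollowpine, Greywater, Ashgrove
Last habitat: Ironridge with 60 animals

Round 1: Ashgrove=7 Fernhollow=17 Greywater=8 Hollowpine=14 Ironridge=4 Juniper=10 → close Juniper (overflow 4)
  10÷5 = 2 each, +1 to first 0
Round 2: Ashgrove=9 Fernhollow=19 Greywater=10 Hollowpine=16 Ironridge=6 → close Fernhollow (overflow 5)
  19÷4 = 4 each, +1 to first 3
Round 3: Ashgrove=14 Greywater=15 Hollowpine=21 Ironridge=10 → close Hollowpine (overflow 10)
  21÷3 = 7 each, +1 to first 0
Round 4: Ashgrove=21 Greywater=22 Ironridge=17 → close Greywater (overflow 13)
  22÷2 = 11 each, +1 to first 0
Round 5: Ashgrove=32 Ironridge=28 → close Ashgrove (overflow 21)
  32÷1 = 32 each, +1 to first 0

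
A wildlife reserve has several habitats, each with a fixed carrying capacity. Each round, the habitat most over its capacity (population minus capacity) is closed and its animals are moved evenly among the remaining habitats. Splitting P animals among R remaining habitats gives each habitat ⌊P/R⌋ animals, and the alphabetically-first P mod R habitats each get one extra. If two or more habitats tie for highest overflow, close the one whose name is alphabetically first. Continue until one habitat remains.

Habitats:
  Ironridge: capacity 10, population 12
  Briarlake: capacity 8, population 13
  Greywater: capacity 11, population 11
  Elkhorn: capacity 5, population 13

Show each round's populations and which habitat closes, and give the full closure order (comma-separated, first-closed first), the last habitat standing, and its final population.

Round 1: Briarlake=13 Elkhorn=13 Greywater=11 Ironridge=12 → close Elkhorn (overflow 8)
  13÷3 = 4 each, +1 to first 1
Round 2: Briarlake=18 Greywater=15 Ironridge=16 → close Briarlake (overflow 10)
  18÷2 = 9 each, +1 to first 0
Round 3: Greywater=24 Ironridge=25 → close Ironridge (overflow 15)
  25÷1 = 25 each, +1 to first 0

Closure order: Elkhorn, Briarlake, Ironridge
Last habitat: Greywater with 49 animals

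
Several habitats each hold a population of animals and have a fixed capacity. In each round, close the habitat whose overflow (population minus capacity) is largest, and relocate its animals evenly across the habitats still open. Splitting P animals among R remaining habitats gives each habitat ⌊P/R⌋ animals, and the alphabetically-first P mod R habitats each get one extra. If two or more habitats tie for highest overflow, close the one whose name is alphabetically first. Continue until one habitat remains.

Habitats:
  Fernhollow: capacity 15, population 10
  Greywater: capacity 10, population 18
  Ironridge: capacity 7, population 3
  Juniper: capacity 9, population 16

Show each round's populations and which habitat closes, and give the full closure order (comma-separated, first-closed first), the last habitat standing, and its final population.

Round 1: Fernhollow=10 Greywater=18 Ironridge=3 Juniper=16 → close Greywater (overflow 8)
  18÷3 = 6 each, +1 to first 0
Round 2: Fernhollow=16 Ironridge=9 Juniper=22 → close Juniper (overflow 13)
  22÷2 = 11 each, +1 to first 0
Round 3: Fernhollow=27 Ironridge=20 → close Ironridge (overflow 13)
  20÷1 = 20 each, +1 to first 0

Closure order: Greywater, Juniper, Ironridge
Last habitat: Fernhollow with 47 animals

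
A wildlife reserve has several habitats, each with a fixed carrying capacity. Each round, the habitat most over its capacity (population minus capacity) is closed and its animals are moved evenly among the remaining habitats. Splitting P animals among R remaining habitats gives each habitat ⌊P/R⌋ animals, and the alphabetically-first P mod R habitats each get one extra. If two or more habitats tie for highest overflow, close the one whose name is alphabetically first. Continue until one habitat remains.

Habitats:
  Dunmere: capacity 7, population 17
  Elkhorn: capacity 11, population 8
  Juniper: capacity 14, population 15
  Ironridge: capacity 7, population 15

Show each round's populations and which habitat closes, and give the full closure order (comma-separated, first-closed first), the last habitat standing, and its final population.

Round 1: Dunmere=17 Elkhorn=8 Ironridge=15 Juniper=15 → close Dunmere (overflow 10)
  17÷3 = 5 each, +1 to first 2
Round 2: Elkhorn=14 Ironridge=21 Juniper=20 → close Ironridge (overflow 14)
  21÷2 = 10 each, +1 to first 1
Round 3: Elkhorn=25 Juniper=30 → close Juniper (overflow 16)
  30÷1 = 30 each, +1 to first 0

Closure order: Dunmere, Ironridge, Juniper
Last habitat: Elkhorn with 55 animals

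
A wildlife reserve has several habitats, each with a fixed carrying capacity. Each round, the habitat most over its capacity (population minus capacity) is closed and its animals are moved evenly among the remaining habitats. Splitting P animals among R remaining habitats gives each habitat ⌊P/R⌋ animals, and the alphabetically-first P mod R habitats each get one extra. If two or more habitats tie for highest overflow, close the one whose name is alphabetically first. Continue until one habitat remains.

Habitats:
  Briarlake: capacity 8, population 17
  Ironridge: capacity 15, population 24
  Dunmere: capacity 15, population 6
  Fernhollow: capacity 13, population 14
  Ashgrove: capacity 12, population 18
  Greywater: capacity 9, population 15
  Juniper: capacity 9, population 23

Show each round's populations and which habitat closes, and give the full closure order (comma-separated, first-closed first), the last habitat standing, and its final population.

Round 1: Ashgrove=18 Briarlake=17 Dunmere=6 Fernhollow=14 Greywater=15 Ironridge=24 Juniper=23 → close Juniper (overflow 14)
  23÷6 = 3 each, +1 to first 5
Round 2: Ashgrove=22 Briarlake=21 Dunmere=10 Fernhollow=18 Greywater=19 Ironridge=27 → close Briarlake (overflow 13)
  21÷5 = 4 each, +1 to first 1
Round 3: Ashgrove=27 Dunmere=14 Fernhollow=22 Greywater=23 Ironridge=31 → close Ironridge (overflow 16)
  31÷4 = 7 each, +1 to first 3
Round 4: Ashgrove=35 Dunmere=22 Fernhollow=30 Greywater=30 → close Ashgrove (overflow 23)
  35÷3 = 11 each, +1 to first 2
Round 5: Dunmere=34 Fernhollow=42 Greywater=41 → close Greywater (overflow 32)
  41÷2 = 20 each, +1 to first 1
Round 6: Dunmere=55 Fernhollow=62 → close Fernhollow (overflow 49)
  62÷1 = 62 each, +1 to first 0

Closure order: Juniper, Briarlake, Ironridge, Ashgrove, Greywater, Fernhollow
Last habitat: Dunmere with 117 animals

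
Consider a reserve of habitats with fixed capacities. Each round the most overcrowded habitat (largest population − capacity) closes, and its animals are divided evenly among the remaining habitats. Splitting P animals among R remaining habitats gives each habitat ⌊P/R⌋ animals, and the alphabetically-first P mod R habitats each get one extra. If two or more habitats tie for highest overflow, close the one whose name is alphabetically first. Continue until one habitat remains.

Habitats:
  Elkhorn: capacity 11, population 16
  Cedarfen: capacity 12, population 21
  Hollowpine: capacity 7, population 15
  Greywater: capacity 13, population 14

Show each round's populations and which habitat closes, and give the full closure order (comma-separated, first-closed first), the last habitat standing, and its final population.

Closure order: Cedarfen, Hollowpine, Elkhorn
Last habitat: Greywater with 66 animals

Round 1: Cedarfen=21 Elkhorn=16 Greywater=14 Hollowpine=15 → close Cedarfen (overflow 9)
  21÷3 = 7 each, +1 to first 0
Round 2: Elkhorn=23 Greywater=21 Hollowpine=22 → close Hollowpine (overflow 15)
  22÷2 = 11 each, +1 to first 0
Round 3: Elkhorn=34 Greywater=32 → close Elkhorn (overflow 23)
  34÷1 = 34 each, +1 to first 0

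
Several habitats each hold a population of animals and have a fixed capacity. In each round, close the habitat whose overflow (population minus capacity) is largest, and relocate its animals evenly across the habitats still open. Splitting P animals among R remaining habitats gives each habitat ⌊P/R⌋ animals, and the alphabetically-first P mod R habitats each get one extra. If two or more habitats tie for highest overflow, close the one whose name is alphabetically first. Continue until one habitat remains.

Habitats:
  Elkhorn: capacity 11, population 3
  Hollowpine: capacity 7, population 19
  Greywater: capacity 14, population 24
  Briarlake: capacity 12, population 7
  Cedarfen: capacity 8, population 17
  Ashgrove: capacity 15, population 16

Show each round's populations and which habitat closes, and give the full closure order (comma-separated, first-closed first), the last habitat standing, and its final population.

Round 1: Ashgrove=16 Briarlake=7 Cedarfen=17 Elkhorn=3 Greywater=24 Hollowpine=19 → close Hollowpine (overflow 12)
  19÷5 = 3 each, +1 to first 4
Round 2: Ashgrove=20 Briarlake=11 Cedarfen=21 Elkhorn=7 Greywater=27 → close Cedarfen (overflow 13)
  21÷4 = 5 each, +1 to first 1
Round 3: Ashgrove=26 Briarlake=16 Elkhorn=12 Greywater=32 → close Greywater (overflow 18)
  32÷3 = 10 each, +1 to first 2
Round 4: Ashgrove=37 Briarlake=27 Elkhorn=22 → close Ashgrove (overflow 22)
  37÷2 = 18 each, +1 to first 1
Round 5: Briarlake=46 Elkhorn=40 → close Briarlake (overflow 34)
  46÷1 = 46 each, +1 to first 0

Closure order: Hollowpine, Cedarfen, Greywater, Ashgrove, Briarlake
Last habitat: Elkhorn with 86 animals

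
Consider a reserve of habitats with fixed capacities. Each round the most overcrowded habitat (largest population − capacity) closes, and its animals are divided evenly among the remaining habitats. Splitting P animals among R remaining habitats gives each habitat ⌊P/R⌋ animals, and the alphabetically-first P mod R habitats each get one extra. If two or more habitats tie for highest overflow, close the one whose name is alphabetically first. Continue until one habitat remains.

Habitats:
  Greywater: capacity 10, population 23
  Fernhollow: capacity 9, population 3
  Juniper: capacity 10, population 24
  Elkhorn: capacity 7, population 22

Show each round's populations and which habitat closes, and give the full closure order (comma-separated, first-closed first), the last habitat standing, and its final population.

Closure order: Elkhorn, Juniper, Greywater
Last habitat: Fernhollow with 72 animals

Round 1: Elkhorn=22 Fernhollow=3 Greywater=23 Juniper=24 → close Elkhorn (overflow 15)
  22÷3 = 7 each, +1 to first 1
Round 2: Fernhollow=11 Greywater=30 Juniper=31 → close Juniper (overflow 21)
  31÷2 = 15 each, +1 to first 1
Round 3: Fernhollow=27 Greywater=45 → close Greywater (overflow 35)
  45÷1 = 45 each, +1 to first 0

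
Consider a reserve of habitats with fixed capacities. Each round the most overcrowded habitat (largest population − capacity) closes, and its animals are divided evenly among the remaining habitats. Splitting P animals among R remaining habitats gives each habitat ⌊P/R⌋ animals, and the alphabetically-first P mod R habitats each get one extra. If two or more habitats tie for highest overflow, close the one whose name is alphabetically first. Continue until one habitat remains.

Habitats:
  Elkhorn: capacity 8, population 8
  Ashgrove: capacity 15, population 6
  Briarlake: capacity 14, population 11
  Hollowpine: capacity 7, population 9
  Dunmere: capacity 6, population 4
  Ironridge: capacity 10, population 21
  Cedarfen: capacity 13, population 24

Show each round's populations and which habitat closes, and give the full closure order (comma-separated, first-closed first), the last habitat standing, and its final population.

Round 1: Ashgrove=6 Briarlake=11 Cedarfen=24 Dunmere=4 Elkhorn=8 Hollowpine=9 Ironridge=21 → close Cedarfen (overflow 11)
  24÷6 = 4 each, +1 to first 0
Round 2: Ashgrove=10 Briarlake=15 Dunmere=8 Elkhorn=12 Hollowpine=13 Ironridge=25 → close Ironridge (overflow 15)
  25÷5 = 5 each, +1 to first 0
Round 3: Ashgrove=15 Briarlake=20 Dunmere=13 Elkhorn=17 Hollowpine=18 → close Hollowpine (overflow 11)
  18÷4 = 4 each, +1 to first 2
Round 4: Ashgrove=20 Briarlake=25 Dunmere=17 Elkhorn=21 → close Elkhorn (overflow 13)
  21÷3 = 7 each, +1 to first 0
Round 5: Ashgrove=27 Briarlake=32 Dunmere=24 → close Briarlake (overflow 18)
  32÷2 = 16 each, +1 to first 0
Round 6: Ashgrove=43 Dunmere=40 → close Dunmere (overflow 34)
  40÷1 = 40 each, +1 to first 0

Closure order: Cedarfen, Ironridge, Hollowpine, Elkhorn, Briarlake, Dunmere
Last habitat: Ashgrove with 83 animals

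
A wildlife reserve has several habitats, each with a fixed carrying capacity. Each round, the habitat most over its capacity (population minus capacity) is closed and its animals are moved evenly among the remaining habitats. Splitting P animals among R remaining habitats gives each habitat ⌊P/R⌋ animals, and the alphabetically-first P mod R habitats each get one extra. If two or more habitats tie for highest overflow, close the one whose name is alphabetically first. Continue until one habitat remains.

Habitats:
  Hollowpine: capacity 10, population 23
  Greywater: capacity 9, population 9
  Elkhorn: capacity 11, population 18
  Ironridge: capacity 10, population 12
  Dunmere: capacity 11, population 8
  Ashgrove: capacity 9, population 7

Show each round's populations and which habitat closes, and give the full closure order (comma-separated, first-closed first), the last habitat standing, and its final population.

Round 1: Ashgrove=7 Dunmere=8 Elkhorn=18 Greywater=9 Hollowpine=23 Ironridge=12 → close Hollowpine (overflow 13)
  23÷5 = 4 each, +1 to first 3
Round 2: Ashgrove=12 Dunmere=13 Elkhorn=23 Greywater=13 Ironridge=16 → close Elkhorn (overflow 12)
  23÷4 = 5 each, +1 to first 3
Round 3: Ashgrove=18 Dunmere=19 Greywater=19 Ironridge=21 → close Ironridge (overflow 11)
  21÷3 = 7 each, +1 to first 0
Round 4: Ashgrove=25 Dunmere=26 Greywater=26 → close Greywater (overflow 17)
  26÷2 = 13 each, +1 to first 0
Round 5: Ashgrove=38 Dunmere=39 → close Ashgrove (overflow 29)
  38÷1 = 38 each, +1 to first 0

Closure order: Hollowpine, Elkhorn, Ironridge, Greywater, Ashgrove
Last habitat: Dunmere with 77 animals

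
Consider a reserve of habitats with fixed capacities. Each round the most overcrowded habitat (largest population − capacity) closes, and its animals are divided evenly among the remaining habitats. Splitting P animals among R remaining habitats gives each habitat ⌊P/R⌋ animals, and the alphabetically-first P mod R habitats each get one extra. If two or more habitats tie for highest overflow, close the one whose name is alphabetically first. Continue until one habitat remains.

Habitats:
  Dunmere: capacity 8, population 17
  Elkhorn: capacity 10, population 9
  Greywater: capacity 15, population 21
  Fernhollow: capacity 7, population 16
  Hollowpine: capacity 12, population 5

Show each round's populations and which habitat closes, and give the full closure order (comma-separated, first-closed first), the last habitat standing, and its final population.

Round 1: Dunmere=17 Elkhorn=9 Fernhollow=16 Greywater=21 Hollowpine=5 → close Dunmere (overflow 9)
  17÷4 = 4 each, +1 to first 1
Round 2: Elkhorn=14 Fernhollow=20 Greywater=25 Hollowpine=9 → close Fernhollow (overflow 13)
  20÷3 = 6 each, +1 to first 2
Round 3: Elkhorn=21 Greywater=32 Hollowpine=15 → close Greywater (overflow 17)
  32÷2 = 16 each, +1 to first 0
Round 4: Elkhorn=37 Hollowpine=31 → close Elkhorn (overflow 27)
  37÷1 = 37 each, +1 to first 0

Closure order: Dunmere, Fernhollow, Greywater, Elkhorn
Last habitat: Hollowpine with 68 animals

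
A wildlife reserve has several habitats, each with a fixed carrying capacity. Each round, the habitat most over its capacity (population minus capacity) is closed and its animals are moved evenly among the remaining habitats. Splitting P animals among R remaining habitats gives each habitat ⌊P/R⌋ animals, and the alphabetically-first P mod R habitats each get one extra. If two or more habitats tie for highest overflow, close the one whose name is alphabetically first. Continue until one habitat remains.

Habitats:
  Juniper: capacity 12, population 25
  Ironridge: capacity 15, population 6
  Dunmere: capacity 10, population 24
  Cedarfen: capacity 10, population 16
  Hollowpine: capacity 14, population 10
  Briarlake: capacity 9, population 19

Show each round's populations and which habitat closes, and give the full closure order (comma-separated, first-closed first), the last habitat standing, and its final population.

Round 1: Briarlake=19 Cedarfen=16 Dunmere=24 Hollowpine=10 Ironridge=6 Juniper=25 → close Dunmere (overflow 14)
  24÷5 = 4 each, +1 to first 4
Round 2: Briarlake=24 Cedarfen=21 Hollowpine=15 Ironridge=11 Juniper=29 → close Juniper (overflow 17)
  29÷4 = 7 each, +1 to first 1
Round 3: Briarlake=32 Cedarfen=28 Hollowpine=22 Ironridge=18 → close Briarlake (overflow 23)
  32÷3 = 10 each, +1 to first 2
Round 4: Cedarfen=39 Hollowpine=33 Ironridge=28 → close Cedarfen (overflow 29)
  39÷2 = 19 each, +1 to first 1
Round 5: Hollowpine=53 Ironridge=47 → close Hollowpine (overflow 39)
  53÷1 = 53 each, +1 to first 0

Closure order: Dunmere, Juniper, Briarlake, Cedarfen, Hollowpine
Last habitat: Ironridge with 100 animals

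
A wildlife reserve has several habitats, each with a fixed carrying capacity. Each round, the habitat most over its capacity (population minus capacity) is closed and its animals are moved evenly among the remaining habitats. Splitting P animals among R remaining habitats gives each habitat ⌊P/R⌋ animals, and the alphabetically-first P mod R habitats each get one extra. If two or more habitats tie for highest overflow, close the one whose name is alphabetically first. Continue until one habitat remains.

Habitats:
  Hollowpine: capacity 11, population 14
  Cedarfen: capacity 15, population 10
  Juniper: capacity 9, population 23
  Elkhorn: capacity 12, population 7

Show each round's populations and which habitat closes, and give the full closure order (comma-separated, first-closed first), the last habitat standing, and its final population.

Closure order: Juniper, Hollowpine, Cedarfen
Last habitat: Elkhorn with 54 animals

Round 1: Cedarfen=10 Elkhorn=7 Hollowpine=14 Juniper=23 → close Juniper (overflow 14)
  23÷3 = 7 each, +1 to first 2
Round 2: Cedarfen=18 Elkhorn=15 Hollowpine=21 → close Hollowpine (overflow 10)
  21÷2 = 10 each, +1 to first 1
Round 3: Cedarfen=29 Elkhorn=25 → close Cedarfen (overflow 14)
  29÷1 = 29 each, +1 to first 0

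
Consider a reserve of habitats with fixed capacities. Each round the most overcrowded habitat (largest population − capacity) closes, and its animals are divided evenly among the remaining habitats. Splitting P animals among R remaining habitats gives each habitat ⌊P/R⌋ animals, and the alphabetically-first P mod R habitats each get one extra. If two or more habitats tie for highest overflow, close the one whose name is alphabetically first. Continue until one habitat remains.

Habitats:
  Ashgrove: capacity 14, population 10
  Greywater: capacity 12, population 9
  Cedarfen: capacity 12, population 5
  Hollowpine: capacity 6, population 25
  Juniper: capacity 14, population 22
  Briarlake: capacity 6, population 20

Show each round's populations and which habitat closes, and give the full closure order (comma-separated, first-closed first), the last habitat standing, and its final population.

Round 1: Ashgrove=10 Briarlake=20 Cedarfen=5 Greywater=9 Hollowpine=25 Juniper=22 → close Hollowpine (overflow 19)
  25÷5 = 5 each, +1 to first 0
Round 2: Ashgrove=15 Briarlake=25 Cedarfen=10 Greywater=14 Juniper=27 → close Briarlake (overflow 19)
  25÷4 = 6 each, +1 to first 1
Round 3: Ashgrove=22 Cedarfen=16 Greywater=20 Juniper=33 → close Juniper (overflow 19)
  33÷3 = 11 each, +1 to first 0
Round 4: Ashgrove=33 Cedarfen=27 Greywater=31 → close Ashgrove (overflow 19)
  33÷2 = 16 each, +1 to first 1
Round 5: Cedarfen=44 Greywater=47 → close Greywater (overflow 35)
  47÷1 = 47 each, +1 to first 0

Closure order: Hollowpine, Briarlake, Juniper, Ashgrove, Greywater
Last habitat: Cedarfen with 91 animals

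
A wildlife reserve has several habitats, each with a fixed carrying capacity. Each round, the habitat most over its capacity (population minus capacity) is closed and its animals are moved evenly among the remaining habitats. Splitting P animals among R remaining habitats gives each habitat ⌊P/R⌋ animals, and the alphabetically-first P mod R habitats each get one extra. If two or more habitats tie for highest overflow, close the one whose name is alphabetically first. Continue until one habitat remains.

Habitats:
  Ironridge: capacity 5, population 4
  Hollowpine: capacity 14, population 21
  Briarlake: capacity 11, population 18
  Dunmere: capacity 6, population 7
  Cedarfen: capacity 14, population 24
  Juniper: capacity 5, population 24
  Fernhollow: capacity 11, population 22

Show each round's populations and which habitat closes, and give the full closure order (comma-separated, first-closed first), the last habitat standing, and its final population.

Closure order: Juniper, Fernhollow, Cedarfen, Briarlake, Hollowpine, Dunmere
Last habitat: Ironridge with 120 animals

Round 1: Briarlake=18 Cedarfen=24 Dunmere=7 Fernhollow=22 Hollowpine=21 Ironridge=4 Juniper=24 → close Juniper (overflow 19)
  24÷6 = 4 each, +1 to first 0
Round 2: Briarlake=22 Cedarfen=28 Dunmere=11 Fernhollow=26 Hollowpine=25 Ironridge=8 → close Fernhollow (overflow 15)
  26÷5 = 5 each, +1 to first 1
Round 3: Briarlake=28 Cedarfen=33 Dunmere=16 Hollowpine=30 Ironridge=13 → close Cedarfen (overflow 19)
  33÷4 = 8 each, +1 to first 1
Round 4: Briarlake=37 Dunmere=24 Hollowpine=38 Ironridge=21 → close Briarlake (overflow 26)
  37÷3 = 12 each, +1 to first 1
Round 5: Dunmere=37 Hollowpine=50 Ironridge=33 → close Hollowpine (overflow 36)
  50÷2 = 25 each, +1 to first 0
Round 6: Dunmere=62 Ironridge=58 → close Dunmere (overflow 56)
  62÷1 = 62 each, +1 to first 0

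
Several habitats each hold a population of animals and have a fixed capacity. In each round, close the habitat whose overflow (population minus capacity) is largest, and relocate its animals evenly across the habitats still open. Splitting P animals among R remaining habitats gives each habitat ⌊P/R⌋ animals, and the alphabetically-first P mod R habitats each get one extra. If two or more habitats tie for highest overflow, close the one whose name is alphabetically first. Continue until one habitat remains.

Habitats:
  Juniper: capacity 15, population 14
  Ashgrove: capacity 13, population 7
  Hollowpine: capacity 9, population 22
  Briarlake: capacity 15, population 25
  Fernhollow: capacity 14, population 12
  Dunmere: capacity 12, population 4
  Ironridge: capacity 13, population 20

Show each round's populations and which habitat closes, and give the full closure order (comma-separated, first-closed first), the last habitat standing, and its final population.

Closure order: Hollowpine, Briarlake, Ironridge, Fernhollow, Juniper, Ashgrove
Last habitat: Dunmere with 104 animals

Round 1: Ashgrove=7 Briarlake=25 Dunmere=4 Fernhollow=12 Hollowpine=22 Ironridge=20 Juniper=14 → close Hollowpine (overflow 13)
  22÷6 = 3 each, +1 to first 4
Round 2: Ashgrove=11 Briarlake=29 Dunmere=8 Fernhollow=16 Ironridge=23 Juniper=17 → close Briarlake (overflow 14)
  29÷5 = 5 each, +1 to first 4
Round 3: Ashgrove=17 Dunmere=14 Fernhollow=22 Ironridge=29 Juniper=22 → close Ironridge (overflow 16)
  29÷4 = 7 each, +1 to first 1
Round 4: Ashgrove=25 Dunmere=21 Fernhollow=29 Juniper=29 → close Fernhollow (overflow 15)
  29÷3 = 9 each, +1 to first 2
Round 5: Ashgrove=35 Dunmere=31 Juniper=38 → close Juniper (overflow 23)
  38÷2 = 19 each, +1 to first 0
Round 6: Ashgrove=54 Dunmere=50 → close Ashgrove (overflow 41)
  54÷1 = 54 each, +1 to first 0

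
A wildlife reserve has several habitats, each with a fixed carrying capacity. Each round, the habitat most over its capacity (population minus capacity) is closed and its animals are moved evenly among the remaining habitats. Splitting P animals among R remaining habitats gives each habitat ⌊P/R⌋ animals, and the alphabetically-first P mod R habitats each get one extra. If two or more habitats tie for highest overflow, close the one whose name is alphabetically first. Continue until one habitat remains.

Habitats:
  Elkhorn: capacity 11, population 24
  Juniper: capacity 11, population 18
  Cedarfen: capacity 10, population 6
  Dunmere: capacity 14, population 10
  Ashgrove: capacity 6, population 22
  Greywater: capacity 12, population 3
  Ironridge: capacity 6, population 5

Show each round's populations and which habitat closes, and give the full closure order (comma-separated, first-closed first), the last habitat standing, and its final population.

Round 1: Ashgrove=22 Cedarfen=6 Dunmere=10 Elkhorn=24 Greywater=3 Ironridge=5 Juniper=18 → close Ashgrove (overflow 16)
  22÷6 = 3 each, +1 to first 4
Round 2: Cedarfen=10 Dunmere=14 Elkhorn=28 Greywater=7 Ironridge=8 Juniper=21 → close Elkhorn (overflow 17)
  28÷5 = 5 each, +1 to first 3
Round 3: Cedarfen=16 Dunmere=20 Greywater=13 Ironridge=13 Juniper=26 → close Juniper (overflow 15)
  26÷4 = 6 each, +1 to first 2
Round 4: Cedarfen=23 Dunmere=27 Greywater=19 Ironridge=19 → close Cedarfen (overflow 13)
  23÷3 = 7 each, +1 to first 2
Round 5: Dunmere=35 Greywater=27 Ironridge=26 → close Dunmere (overflow 21)
  35÷2 = 17 each, +1 to first 1
Round 6: Greywater=45 Ironridge=43 → close Ironridge (overflow 37)
  43÷1 = 43 each, +1 to first 0

Closure order: Ashgrove, Elkhorn, Juniper, Cedarfen, Dunmere, Ironridge
Last habitat: Greywater with 88 animals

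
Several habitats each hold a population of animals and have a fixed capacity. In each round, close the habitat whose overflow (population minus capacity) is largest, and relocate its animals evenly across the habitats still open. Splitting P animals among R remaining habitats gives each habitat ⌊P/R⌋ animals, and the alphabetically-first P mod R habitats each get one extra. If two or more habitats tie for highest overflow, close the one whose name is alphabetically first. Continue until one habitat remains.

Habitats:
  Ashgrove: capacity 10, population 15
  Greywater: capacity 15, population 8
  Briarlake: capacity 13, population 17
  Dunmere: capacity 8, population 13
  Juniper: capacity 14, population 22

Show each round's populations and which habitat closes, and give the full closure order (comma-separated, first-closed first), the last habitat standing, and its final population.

Round 1: Ashgrove=15 Briarlake=17 Dunmere=13 Greywater=8 Juniper=22 → close Juniper (overflow 8)
  22÷4 = 5 each, +1 to first 2
Round 2: Ashgrove=21 Briarlake=23 Dunmere=18 Greywater=13 → close Ashgrove (overflow 11)
  21÷3 = 7 each, +1 to first 0
Round 3: Briarlake=30 Dunmere=25 Greywater=20 → close Briarlake (overflow 17)
  30÷2 = 15 each, +1 to first 0
Round 4: Dunmere=40 Greywater=35 → close Dunmere (overflow 32)
  40÷1 = 40 each, +1 to first 0

Closure order: Juniper, Ashgrove, Briarlake, Dunmere
Last habitat: Greywater with 75 animals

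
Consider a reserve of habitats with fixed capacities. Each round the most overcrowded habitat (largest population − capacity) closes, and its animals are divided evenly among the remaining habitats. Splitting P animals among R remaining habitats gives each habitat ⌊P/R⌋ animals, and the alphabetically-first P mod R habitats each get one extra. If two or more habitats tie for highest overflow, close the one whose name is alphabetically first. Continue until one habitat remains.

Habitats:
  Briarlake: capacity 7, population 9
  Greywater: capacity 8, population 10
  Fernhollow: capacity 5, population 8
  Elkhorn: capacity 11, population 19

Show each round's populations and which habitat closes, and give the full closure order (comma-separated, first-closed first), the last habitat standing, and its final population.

Closure order: Elkhorn, Briarlake, Fernhollow
Last habitat: Greywater with 46 animals

Round 1: Briarlake=9 Elkhorn=19 Fernhollow=8 Greywater=10 → close Elkhorn (overflow 8)
  19÷3 = 6 each, +1 to first 1
Round 2: Briarlake=16 Fernhollow=14 Greywater=16 → close Briarlake (overflow 9)
  16÷2 = 8 each, +1 to first 0
Round 3: Fernhollow=22 Greywater=24 → close Fernhollow (overflow 17)
  22÷1 = 22 each, +1 to first 0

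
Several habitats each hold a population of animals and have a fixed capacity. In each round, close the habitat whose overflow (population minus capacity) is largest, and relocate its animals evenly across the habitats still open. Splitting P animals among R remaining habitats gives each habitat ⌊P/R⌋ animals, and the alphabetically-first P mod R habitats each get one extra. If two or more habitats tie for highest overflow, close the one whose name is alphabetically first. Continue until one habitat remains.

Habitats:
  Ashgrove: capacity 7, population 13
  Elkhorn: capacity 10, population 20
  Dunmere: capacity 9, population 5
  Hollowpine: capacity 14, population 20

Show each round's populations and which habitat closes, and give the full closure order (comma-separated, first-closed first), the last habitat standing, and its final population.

Closure order: Elkhorn, Ashgrove, Hollowpine
Last habitat: Dunmere with 58 animals

Round 1: Ashgrove=13 Dunmere=5 Elkhorn=20 Hollowpine=20 → close Elkhorn (overflow 10)
  20÷3 = 6 each, +1 to first 2
Round 2: Ashgrove=20 Dunmere=12 Hollowpine=26 → close Ashgrove (overflow 13)
  20÷2 = 10 each, +1 to first 0
Round 3: Dunmere=22 Hollowpine=36 → close Hollowpine (overflow 22)
  36÷1 = 36 each, +1 to first 0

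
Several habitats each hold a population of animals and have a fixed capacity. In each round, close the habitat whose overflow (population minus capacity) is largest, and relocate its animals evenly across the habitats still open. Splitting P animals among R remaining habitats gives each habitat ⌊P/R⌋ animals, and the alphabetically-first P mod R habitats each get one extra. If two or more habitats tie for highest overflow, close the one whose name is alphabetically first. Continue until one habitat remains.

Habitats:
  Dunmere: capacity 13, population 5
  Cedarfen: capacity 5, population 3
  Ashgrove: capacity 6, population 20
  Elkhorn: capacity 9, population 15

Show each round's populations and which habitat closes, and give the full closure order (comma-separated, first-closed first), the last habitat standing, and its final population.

Closure order: Ashgrove, Elkhorn, Cedarfen
Last habitat: Dunmere with 43 animals

Round 1: Ashgrove=20 Cedarfen=3 Dunmere=5 Elkhorn=15 → close Ashgrove (overflow 14)
  20÷3 = 6 each, +1 to first 2
Round 2: Cedarfen=10 Dunmere=12 Elkhorn=21 → close Elkhorn (overflow 12)
  21÷2 = 10 each, +1 to first 1
Round 3: Cedarfen=21 Dunmere=22 → close Cedarfen (overflow 16)
  21÷1 = 21 each, +1 to first 0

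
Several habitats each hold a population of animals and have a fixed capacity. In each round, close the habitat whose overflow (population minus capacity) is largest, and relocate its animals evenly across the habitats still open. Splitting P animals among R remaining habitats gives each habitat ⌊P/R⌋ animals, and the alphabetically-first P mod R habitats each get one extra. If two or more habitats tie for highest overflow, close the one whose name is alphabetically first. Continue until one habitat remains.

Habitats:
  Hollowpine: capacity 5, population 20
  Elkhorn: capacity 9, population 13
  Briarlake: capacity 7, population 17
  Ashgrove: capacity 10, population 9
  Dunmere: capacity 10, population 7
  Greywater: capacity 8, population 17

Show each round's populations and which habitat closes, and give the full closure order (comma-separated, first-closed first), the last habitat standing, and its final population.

Round 1: Ashgrove=9 Briarlake=17 Dunmere=7 Elkhorn=13 Greywater=17 Hollowpine=20 → close Hollowpine (overflow 15)
  20÷5 = 4 each, +1 to first 0
Round 2: Ashgrove=13 Briarlake=21 Dunmere=11 Elkhorn=17 Greywater=21 → close Briarlake (overflow 14)
  21÷4 = 5 each, +1 to first 1
Round 3: Ashgrove=19 Dunmere=16 Elkhorn=22 Greywater=26 → close Greywater (overflow 18)
  26÷3 = 8 each, +1 to first 2
Round 4: Ashgrove=28 Dunmere=25 Elkhorn=30 → close Elkhorn (overflow 21)
  30÷2 = 15 each, +1 to first 0
Round 5: Ashgrove=43 Dunmere=40 → close Ashgrove (overflow 33)
  43÷1 = 43 each, +1 to first 0

Closure order: Hollowpine, Briarlake, Greywater, Elkhorn, Ashgrove
Last habitat: Dunmere with 83 animals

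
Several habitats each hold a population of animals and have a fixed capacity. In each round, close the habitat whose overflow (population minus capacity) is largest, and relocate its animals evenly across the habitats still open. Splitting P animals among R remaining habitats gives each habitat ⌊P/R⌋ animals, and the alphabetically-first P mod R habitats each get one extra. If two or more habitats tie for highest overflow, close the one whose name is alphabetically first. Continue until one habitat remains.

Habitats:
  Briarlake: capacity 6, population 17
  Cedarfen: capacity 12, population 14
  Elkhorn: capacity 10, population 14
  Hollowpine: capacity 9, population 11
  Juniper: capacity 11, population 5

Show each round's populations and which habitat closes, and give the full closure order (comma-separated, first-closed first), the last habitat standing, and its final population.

Closure order: Briarlake, Elkhorn, Cedarfen, Hollowpine
Last habitat: Juniper with 61 animals

Round 1: Briarlake=17 Cedarfen=14 Elkhorn=14 Hollowpine=11 Juniper=5 → close Briarlake (overflow 11)
  17÷4 = 4 each, +1 to first 1
Round 2: Cedarfen=19 Elkhorn=18 Hollowpine=15 Juniper=9 → close Elkhorn (overflow 8)
  18÷3 = 6 each, +1 to first 0
Round 3: Cedarfen=25 Hollowpine=21 Juniper=15 → close Cedarfen (overflow 13)
  25÷2 = 12 each, +1 to first 1
Round 4: Hollowpine=34 Juniper=27 → close Hollowpine (overflow 25)
  34÷1 = 34 each, +1 to first 0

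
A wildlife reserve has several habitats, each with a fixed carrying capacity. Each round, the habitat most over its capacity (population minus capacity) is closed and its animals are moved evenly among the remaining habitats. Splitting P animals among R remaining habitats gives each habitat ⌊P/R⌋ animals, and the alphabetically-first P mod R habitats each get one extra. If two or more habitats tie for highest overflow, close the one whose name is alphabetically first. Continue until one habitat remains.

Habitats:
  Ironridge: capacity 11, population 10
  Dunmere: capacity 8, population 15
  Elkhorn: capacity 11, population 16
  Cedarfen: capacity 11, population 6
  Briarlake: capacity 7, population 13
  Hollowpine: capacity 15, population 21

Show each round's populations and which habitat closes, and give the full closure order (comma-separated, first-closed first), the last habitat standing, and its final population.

Closure order: Dunmere, Briarlake, Hollowpine, Elkhorn, Ironridge
Last habitat: Cedarfen with 81 animals

Round 1: Briarlake=13 Cedarfen=6 Dunmere=15 Elkhorn=16 Hollowpine=21 Ironridge=10 → close Dunmere (overflow 7)
  15÷5 = 3 each, +1 to first 0
Round 2: Briarlake=16 Cedarfen=9 Elkhorn=19 Hollowpine=24 Ironridge=13 → close Briarlake (overflow 9)
  16÷4 = 4 each, +1 to first 0
Round 3: Cedarfen=13 Elkhorn=23 Hollowpine=28 Ironridge=17 → close Hollowpine (overflow 13)
  28÷3 = 9 each, +1 to first 1
Round 4: Cedarfen=23 Elkhorn=32 Ironridge=26 → close Elkhorn (overflow 21)
  32÷2 = 16 each, +1 to first 0
Round 5: Cedarfen=39 Ironridge=42 → close Ironridge (overflow 31)
  42÷1 = 42 each, +1 to first 0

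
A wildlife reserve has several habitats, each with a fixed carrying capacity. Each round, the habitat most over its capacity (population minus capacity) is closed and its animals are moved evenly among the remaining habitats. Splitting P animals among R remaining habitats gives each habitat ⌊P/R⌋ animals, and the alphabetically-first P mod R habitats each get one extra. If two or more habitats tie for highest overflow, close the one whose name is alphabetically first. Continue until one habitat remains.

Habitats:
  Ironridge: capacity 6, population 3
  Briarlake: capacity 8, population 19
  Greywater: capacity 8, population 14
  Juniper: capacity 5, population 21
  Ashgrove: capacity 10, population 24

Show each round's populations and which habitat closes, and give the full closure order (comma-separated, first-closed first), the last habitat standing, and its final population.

Round 1: Ashgrove=24 Briarlake=19 Greywater=14 Ironridge=3 Juniper=21 → close Juniper (overflow 16)
  21÷4 = 5 each, +1 to first 1
Round 2: Ashgrove=30 Briarlake=24 Greywater=19 Ironridge=8 → close Ashgrove (overflow 20)
  30÷3 = 10 each, +1 to first 0
Round 3: Briarlake=34 Greywater=29 Ironridge=18 → close Briarlake (overflow 26)
  34÷2 = 17 each, +1 to first 0
Round 4: Greywater=46 Ironridge=35 → close Greywater (overflow 38)
  46÷1 = 46 each, +1 to first 0

Closure order: Juniper, Ashgrove, Briarlake, Greywater
Last habitat: Ironridge with 81 animals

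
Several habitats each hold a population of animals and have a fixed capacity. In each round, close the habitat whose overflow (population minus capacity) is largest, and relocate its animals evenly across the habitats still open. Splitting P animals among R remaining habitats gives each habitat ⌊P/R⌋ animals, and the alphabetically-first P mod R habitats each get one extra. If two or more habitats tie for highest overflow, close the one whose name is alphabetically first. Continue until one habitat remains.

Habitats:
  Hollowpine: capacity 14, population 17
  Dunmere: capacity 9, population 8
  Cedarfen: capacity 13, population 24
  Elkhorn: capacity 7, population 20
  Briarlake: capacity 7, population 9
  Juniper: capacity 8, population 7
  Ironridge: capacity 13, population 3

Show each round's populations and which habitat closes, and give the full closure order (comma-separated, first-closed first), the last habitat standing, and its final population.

Closure order: Elkhorn, Cedarfen, Briarlake, Hollowpine, Dunmere, Juniper
Last habitat: Ironridge with 88 animals

Round 1: Briarlake=9 Cedarfen=24 Dunmere=8 Elkhorn=20 Hollowpine=17 Ironridge=3 Juniper=7 → close Elkhorn (overflow 13)
  20÷6 = 3 each, +1 to first 2
Round 2: Briarlake=13 Cedarfen=28 Dunmere=11 Hollowpine=20 Ironridge=6 Juniper=10 → close Cedarfen (overflow 15)
  28÷5 = 5 each, +1 to first 3
Round 3: Briarlake=19 Dunmere=17 Hollowpine=26 Ironridge=11 Juniper=15 → close Briarlake (overflow 12)
  19÷4 = 4 each, +1 to first 3
Round 4: Dunmere=22 Hollowpine=31 Ironridge=16 Juniper=19 → close Hollowpine (overflow 17)
  31÷3 = 10 each, +1 to first 1
Round 5: Dunmere=33 Ironridge=26 Juniper=29 → close Dunmere (overflow 24)
  33÷2 = 16 each, +1 to first 1
Round 6: Ironridge=43 Juniper=45 → close Juniper (overflow 37)
  45÷1 = 45 each, +1 to first 0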